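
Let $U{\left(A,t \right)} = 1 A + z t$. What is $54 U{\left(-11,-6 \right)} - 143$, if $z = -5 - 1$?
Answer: $1207$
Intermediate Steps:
$z = -6$
$U{\left(A,t \right)} = A - 6 t$ ($U{\left(A,t \right)} = 1 A - 6 t = A - 6 t$)
$54 U{\left(-11,-6 \right)} - 143 = 54 \left(-11 - -36\right) - 143 = 54 \left(-11 + 36\right) - 143 = 54 \cdot 25 - 143 = 1350 - 143 = 1207$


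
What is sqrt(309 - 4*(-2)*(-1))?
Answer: sqrt(301) ≈ 17.349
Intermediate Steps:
sqrt(309 - 4*(-2)*(-1)) = sqrt(309 + 8*(-1)) = sqrt(309 - 8) = sqrt(301)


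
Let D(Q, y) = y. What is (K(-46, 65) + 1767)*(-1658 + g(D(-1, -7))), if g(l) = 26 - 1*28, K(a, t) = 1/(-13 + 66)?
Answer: -155462320/53 ≈ -2.9333e+6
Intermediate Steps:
K(a, t) = 1/53
g(l) = -2 (g(l) = 26 - 28 = -2)
(K(-46, 65) + 1767)*(-1658 + g(D(-1, -7))) = (1/53 + 1767)*(-1658 - 2) = (93652/53)*(-1660) = -155462320/53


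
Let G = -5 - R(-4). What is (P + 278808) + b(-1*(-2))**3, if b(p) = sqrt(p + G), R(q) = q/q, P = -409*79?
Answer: 246497 - 8*I ≈ 2.465e+5 - 8.0*I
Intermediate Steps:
P = -32311
R(q) = 1
G = -6 (G = -5 - 1*1 = -5 - 1 = -6)
b(p) = sqrt(-6 + p) (b(p) = sqrt(p - 6) = sqrt(-6 + p))
(P + 278808) + b(-1*(-2))**3 = (-32311 + 278808) + (sqrt(-6 - 1*(-2)))**3 = 246497 + (sqrt(-6 + 2))**3 = 246497 + (sqrt(-4))**3 = 246497 + (2*I)**3 = 246497 - 8*I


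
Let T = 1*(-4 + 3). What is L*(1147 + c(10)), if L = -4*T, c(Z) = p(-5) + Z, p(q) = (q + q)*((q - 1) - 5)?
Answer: 5068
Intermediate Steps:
T = -1 (T = 1*(-1) = -1)
p(q) = 2*q*(-6 + q) (p(q) = (2*q)*((-1 + q) - 5) = (2*q)*(-6 + q) = 2*q*(-6 + q))
c(Z) = 110 + Z (c(Z) = 2*(-5)*(-6 - 5) + Z = 2*(-5)*(-11) + Z = 110 + Z)
L = 4 (L = -4*(-1) = 4)
L*(1147 + c(10)) = 4*(1147 + (110 + 10)) = 4*(1147 + 120) = 4*1267 = 5068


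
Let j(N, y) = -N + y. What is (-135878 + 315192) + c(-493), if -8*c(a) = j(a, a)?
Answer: 179314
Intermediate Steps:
j(N, y) = y - N
c(a) = 0 (c(a) = -(a - a)/8 = -⅛*0 = 0)
(-135878 + 315192) + c(-493) = (-135878 + 315192) + 0 = 179314 + 0 = 179314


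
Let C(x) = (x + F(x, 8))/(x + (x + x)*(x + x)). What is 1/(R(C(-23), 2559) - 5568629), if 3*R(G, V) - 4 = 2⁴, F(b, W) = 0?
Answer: -3/16705867 ≈ -1.7958e-7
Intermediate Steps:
C(x) = x/(x + 4*x²) (C(x) = (x + 0)/(x + (x + x)*(x + x)) = x/(x + (2*x)*(2*x)) = x/(x + 4*x²))
R(G, V) = 20/3 (R(G, V) = 4/3 + (⅓)*2⁴ = 4/3 + (⅓)*16 = 4/3 + 16/3 = 20/3)
1/(R(C(-23), 2559) - 5568629) = 1/(20/3 - 5568629) = 1/(-16705867/3) = -3/16705867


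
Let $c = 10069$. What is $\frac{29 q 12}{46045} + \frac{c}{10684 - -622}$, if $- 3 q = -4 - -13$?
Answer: $\frac{451823641}{520584770} \approx 0.86792$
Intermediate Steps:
$q = -3$ ($q = - \frac{-4 - -13}{3} = - \frac{-4 + 13}{3} = \left(- \frac{1}{3}\right) 9 = -3$)
$\frac{29 q 12}{46045} + \frac{c}{10684 - -622} = \frac{29 \left(-3\right) 12}{46045} + \frac{10069}{10684 - -622} = \left(-87\right) 12 \cdot \frac{1}{46045} + \frac{10069}{10684 + 622} = \left(-1044\right) \frac{1}{46045} + \frac{10069}{11306} = - \frac{1044}{46045} + 10069 \cdot \frac{1}{11306} = - \frac{1044}{46045} + \frac{10069}{11306} = \frac{451823641}{520584770}$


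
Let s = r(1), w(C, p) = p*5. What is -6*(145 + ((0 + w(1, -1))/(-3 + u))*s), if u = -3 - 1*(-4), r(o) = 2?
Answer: -900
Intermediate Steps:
w(C, p) = 5*p
u = 1 (u = -3 + 4 = 1)
s = 2
-6*(145 + ((0 + w(1, -1))/(-3 + u))*s) = -6*(145 + ((0 + 5*(-1))/(-3 + 1))*2) = -6*(145 + ((0 - 5)/(-2))*2) = -6*(145 - 5*(-1/2)*2) = -6*(145 + (5/2)*2) = -6*(145 + 5) = -6*150 = -900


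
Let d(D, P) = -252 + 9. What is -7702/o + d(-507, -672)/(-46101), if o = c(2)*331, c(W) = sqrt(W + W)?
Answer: -59151506/5086477 ≈ -11.629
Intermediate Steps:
c(W) = sqrt(2)*sqrt(W) (c(W) = sqrt(2*W) = sqrt(2)*sqrt(W))
d(D, P) = -243
o = 662 (o = (sqrt(2)*sqrt(2))*331 = 2*331 = 662)
-7702/o + d(-507, -672)/(-46101) = -7702/662 - 243/(-46101) = -7702*1/662 - 243*(-1/46101) = -3851/331 + 81/15367 = -59151506/5086477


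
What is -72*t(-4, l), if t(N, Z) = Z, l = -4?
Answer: 288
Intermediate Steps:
-72*t(-4, l) = -72*(-4) = 288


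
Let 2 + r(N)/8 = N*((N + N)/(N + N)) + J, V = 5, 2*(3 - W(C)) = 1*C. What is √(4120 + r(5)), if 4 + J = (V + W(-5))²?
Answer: √4994 ≈ 70.668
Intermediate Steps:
W(C) = 3 - C/2
J = 425/4 (J = -4 + (5 + (3 - ½*(-5)))² = -4 + (5 + (3 + 5/2))² = -4 + (5 + 11/2)² = -4 + (21/2)² = -4 + 441/4 = 425/4 ≈ 106.25)
r(N) = 834 + 8*N (r(N) = -16 + 8*(N*((N + N)/(N + N)) + 425/4) = -16 + 8*(N*((2*N)/((2*N))) + 425/4) = -16 + 8*(N*((2*N)*(1/(2*N))) + 425/4) = -16 + 8*(N*1 + 425/4) = -16 + 8*(N + 425/4) = -16 + 8*(425/4 + N) = -16 + (850 + 8*N) = 834 + 8*N)
√(4120 + r(5)) = √(4120 + (834 + 8*5)) = √(4120 + (834 + 40)) = √(4120 + 874) = √4994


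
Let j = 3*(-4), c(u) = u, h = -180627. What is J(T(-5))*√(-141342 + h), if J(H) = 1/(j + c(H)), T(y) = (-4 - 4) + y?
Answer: -I*√321969/25 ≈ -22.697*I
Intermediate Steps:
j = -12
T(y) = -8 + y
J(H) = 1/(-12 + H)
J(T(-5))*√(-141342 + h) = √(-141342 - 180627)/(-12 + (-8 - 5)) = √(-321969)/(-12 - 13) = (I*√321969)/(-25) = -I*√321969/25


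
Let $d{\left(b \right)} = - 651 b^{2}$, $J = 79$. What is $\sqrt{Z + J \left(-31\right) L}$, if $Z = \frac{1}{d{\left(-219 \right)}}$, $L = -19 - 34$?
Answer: $\frac{\sqrt{2638243407217866}}{142569} \approx 360.27$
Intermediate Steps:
$L = -53$
$Z = - \frac{1}{31222611}$ ($Z = \frac{1}{\left(-651\right) \left(-219\right)^{2}} = \frac{1}{\left(-651\right) 47961} = \frac{1}{-31222611} = - \frac{1}{31222611} \approx -3.2028 \cdot 10^{-8}$)
$\sqrt{Z + J \left(-31\right) L} = \sqrt{- \frac{1}{31222611} + 79 \left(-31\right) \left(-53\right)} = \sqrt{- \frac{1}{31222611} - -129797} = \sqrt{- \frac{1}{31222611} + 129797} = \sqrt{\frac{4052601239966}{31222611}} = \frac{\sqrt{2638243407217866}}{142569}$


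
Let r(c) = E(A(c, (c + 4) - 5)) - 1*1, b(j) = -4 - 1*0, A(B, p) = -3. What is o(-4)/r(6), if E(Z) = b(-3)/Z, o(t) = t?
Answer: -12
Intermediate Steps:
b(j) = -4 (b(j) = -4 + 0 = -4)
E(Z) = -4/Z
r(c) = ⅓ (r(c) = -4/(-3) - 1*1 = -4*(-⅓) - 1 = 4/3 - 1 = ⅓)
o(-4)/r(6) = -4/⅓ = -4*3 = -12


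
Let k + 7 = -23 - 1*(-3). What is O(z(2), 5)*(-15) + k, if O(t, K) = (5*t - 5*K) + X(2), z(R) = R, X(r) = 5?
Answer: 123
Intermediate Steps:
k = -27 (k = -7 + (-23 - 1*(-3)) = -7 + (-23 + 3) = -7 - 20 = -27)
O(t, K) = 5 - 5*K + 5*t (O(t, K) = (5*t - 5*K) + 5 = (-5*K + 5*t) + 5 = 5 - 5*K + 5*t)
O(z(2), 5)*(-15) + k = (5 - 5*5 + 5*2)*(-15) - 27 = (5 - 25 + 10)*(-15) - 27 = -10*(-15) - 27 = 150 - 27 = 123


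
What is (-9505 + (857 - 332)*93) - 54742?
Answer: -15422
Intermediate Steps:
(-9505 + (857 - 332)*93) - 54742 = (-9505 + 525*93) - 54742 = (-9505 + 48825) - 54742 = 39320 - 54742 = -15422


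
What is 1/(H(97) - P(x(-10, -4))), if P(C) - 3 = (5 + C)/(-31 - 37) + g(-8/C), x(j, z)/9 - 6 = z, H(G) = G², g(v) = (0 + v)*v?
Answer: 5508/51809023 ≈ 0.00010631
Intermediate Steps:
g(v) = v² (g(v) = v*v = v²)
x(j, z) = 54 + 9*z
P(C) = 199/68 + 64/C² - C/68 (P(C) = 3 + ((5 + C)/(-31 - 37) + (-8/C)²) = 3 + ((5 + C)/(-68) + 64/C²) = 3 + ((5 + C)*(-1/68) + 64/C²) = 3 + ((-5/68 - C/68) + 64/C²) = 3 + (-5/68 + 64/C² - C/68) = 199/68 + 64/C² - C/68)
1/(H(97) - P(x(-10, -4))) = 1/(97² - (199/68 + 64/(54 + 9*(-4))² - (54 + 9*(-4))/68)) = 1/(9409 - (199/68 + 64/(54 - 36)² - (54 - 36)/68)) = 1/(9409 - (199/68 + 64/18² - 1/68*18)) = 1/(9409 - (199/68 + 64*(1/324) - 9/34)) = 1/(9409 - (199/68 + 16/81 - 9/34)) = 1/(9409 - 1*15749/5508) = 1/(9409 - 15749/5508) = 1/(51809023/5508) = 5508/51809023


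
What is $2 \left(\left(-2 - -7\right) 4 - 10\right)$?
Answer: $20$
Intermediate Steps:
$2 \left(\left(-2 - -7\right) 4 - 10\right) = 2 \left(\left(-2 + 7\right) 4 - 10\right) = 2 \left(5 \cdot 4 - 10\right) = 2 \left(20 - 10\right) = 2 \cdot 10 = 20$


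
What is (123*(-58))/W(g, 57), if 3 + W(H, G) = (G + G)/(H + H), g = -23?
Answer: 27347/21 ≈ 1302.2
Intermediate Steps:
W(H, G) = -3 + G/H (W(H, G) = -3 + (G + G)/(H + H) = -3 + (2*G)/((2*H)) = -3 + (2*G)*(1/(2*H)) = -3 + G/H)
(123*(-58))/W(g, 57) = (123*(-58))/(-3 + 57/(-23)) = -7134/(-3 + 57*(-1/23)) = -7134/(-3 - 57/23) = -7134/(-126/23) = -7134*(-23/126) = 27347/21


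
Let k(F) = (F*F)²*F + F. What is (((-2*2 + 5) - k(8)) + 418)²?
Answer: 1046975449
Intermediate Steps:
k(F) = F + F⁵ (k(F) = (F²)²*F + F = F⁴*F + F = F⁵ + F = F + F⁵)
(((-2*2 + 5) - k(8)) + 418)² = (((-2*2 + 5) - (8 + 8⁵)) + 418)² = (((-4 + 5) - (8 + 32768)) + 418)² = ((1 - 1*32776) + 418)² = ((1 - 32776) + 418)² = (-32775 + 418)² = (-32357)² = 1046975449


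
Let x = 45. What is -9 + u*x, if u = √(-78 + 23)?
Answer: -9 + 45*I*√55 ≈ -9.0 + 333.73*I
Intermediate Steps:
u = I*√55 (u = √(-55) = I*√55 ≈ 7.4162*I)
-9 + u*x = -9 + (I*√55)*45 = -9 + 45*I*√55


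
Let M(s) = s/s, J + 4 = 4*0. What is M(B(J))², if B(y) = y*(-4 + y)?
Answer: 1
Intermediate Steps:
J = -4 (J = -4 + 4*0 = -4 + 0 = -4)
M(s) = 1
M(B(J))² = 1² = 1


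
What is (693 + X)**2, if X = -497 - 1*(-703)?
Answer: 808201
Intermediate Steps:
X = 206 (X = -497 + 703 = 206)
(693 + X)**2 = (693 + 206)**2 = 899**2 = 808201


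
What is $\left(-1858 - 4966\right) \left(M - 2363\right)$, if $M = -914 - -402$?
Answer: $19619000$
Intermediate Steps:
$M = -512$ ($M = -914 + 402 = -512$)
$\left(-1858 - 4966\right) \left(M - 2363\right) = \left(-1858 - 4966\right) \left(-512 - 2363\right) = \left(-6824\right) \left(-2875\right) = 19619000$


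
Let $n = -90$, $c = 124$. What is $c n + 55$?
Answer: $-11105$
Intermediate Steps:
$c n + 55 = 124 \left(-90\right) + 55 = -11160 + 55 = -11105$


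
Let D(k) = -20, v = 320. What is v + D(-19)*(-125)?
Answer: 2820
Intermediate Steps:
v + D(-19)*(-125) = 320 - 20*(-125) = 320 + 2500 = 2820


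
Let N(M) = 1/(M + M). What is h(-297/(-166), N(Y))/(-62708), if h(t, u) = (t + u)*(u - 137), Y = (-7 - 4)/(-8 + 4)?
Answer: 88795/20648408 ≈ 0.0043003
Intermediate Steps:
Y = 11/4 (Y = -11/(-4) = -11*(-¼) = 11/4 ≈ 2.7500)
N(M) = 1/(2*M)
h(t, u) = (-137 + u)*(t + u) (h(t, u) = (t + u)*(-137 + u) = (-137 + u)*(t + u))
h(-297/(-166), N(Y))/(-62708) = ((1/(2*(11/4)))² - (-40689)/(-166) - 137/(2*11/4) + (-297/(-166))*(1/(2*(11/4))))/(-62708) = (((½)*(4/11))² - (-40689)*(-1)/166 - 137*4/(2*11) + (-297*(-1/166))*((½)*(4/11)))*(-1/62708) = ((2/11)² - 137*297/166 - 137*2/11 + (297/166)*(2/11))*(-1/62708) = (4/121 - 40689/166 - 274/11 + 27/83)*(-1/62708) = -5416495/20086*(-1/62708) = 88795/20648408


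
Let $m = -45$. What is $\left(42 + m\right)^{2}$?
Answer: $9$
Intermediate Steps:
$\left(42 + m\right)^{2} = \left(42 - 45\right)^{2} = \left(-3\right)^{2} = 9$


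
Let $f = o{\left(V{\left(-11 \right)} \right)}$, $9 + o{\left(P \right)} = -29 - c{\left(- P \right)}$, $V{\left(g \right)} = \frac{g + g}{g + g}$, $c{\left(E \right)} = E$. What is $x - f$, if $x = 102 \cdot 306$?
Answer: $31249$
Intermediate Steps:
$V{\left(g \right)} = 1$ ($V{\left(g \right)} = \frac{2 g}{2 g} = 2 g \frac{1}{2 g} = 1$)
$o{\left(P \right)} = -38 + P$ ($o{\left(P \right)} = -9 - \left(29 - P\right) = -9 + \left(-29 + P\right) = -38 + P$)
$x = 31212$
$f = -37$ ($f = -38 + 1 = -37$)
$x - f = 31212 - -37 = 31212 + 37 = 31249$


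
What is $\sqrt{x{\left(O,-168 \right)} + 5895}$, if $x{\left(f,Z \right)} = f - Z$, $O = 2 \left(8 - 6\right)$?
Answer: $\sqrt{6067} \approx 77.891$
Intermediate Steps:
$O = 4$ ($O = 2 \cdot 2 = 4$)
$\sqrt{x{\left(O,-168 \right)} + 5895} = \sqrt{\left(4 - -168\right) + 5895} = \sqrt{\left(4 + 168\right) + 5895} = \sqrt{172 + 5895} = \sqrt{6067}$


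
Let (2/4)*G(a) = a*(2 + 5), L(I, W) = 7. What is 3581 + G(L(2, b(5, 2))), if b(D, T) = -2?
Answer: 3679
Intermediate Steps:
G(a) = 14*a (G(a) = 2*(a*(2 + 5)) = 2*(a*7) = 2*(7*a) = 14*a)
3581 + G(L(2, b(5, 2))) = 3581 + 14*7 = 3581 + 98 = 3679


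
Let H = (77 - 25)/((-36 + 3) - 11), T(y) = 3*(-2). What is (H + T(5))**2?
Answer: 6241/121 ≈ 51.578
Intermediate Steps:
T(y) = -6
H = -13/11 (H = 52/(-33 - 11) = 52/(-44) = 52*(-1/44) = -13/11 ≈ -1.1818)
(H + T(5))**2 = (-13/11 - 6)**2 = (-79/11)**2 = 6241/121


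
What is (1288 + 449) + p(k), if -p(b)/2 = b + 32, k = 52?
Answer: 1569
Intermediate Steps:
p(b) = -64 - 2*b (p(b) = -2*(b + 32) = -2*(32 + b) = -64 - 2*b)
(1288 + 449) + p(k) = (1288 + 449) + (-64 - 2*52) = 1737 + (-64 - 104) = 1737 - 168 = 1569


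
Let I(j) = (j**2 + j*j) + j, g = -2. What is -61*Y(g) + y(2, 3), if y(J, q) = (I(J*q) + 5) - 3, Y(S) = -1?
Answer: 141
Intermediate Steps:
I(j) = j + 2*j**2 (I(j) = (j**2 + j**2) + j = 2*j**2 + j = j + 2*j**2)
y(J, q) = 2 + J*q*(1 + 2*J*q) (y(J, q) = ((J*q)*(1 + 2*(J*q)) + 5) - 3 = ((J*q)*(1 + 2*J*q) + 5) - 3 = (J*q*(1 + 2*J*q) + 5) - 3 = (5 + J*q*(1 + 2*J*q)) - 3 = 2 + J*q*(1 + 2*J*q))
-61*Y(g) + y(2, 3) = -61*(-1) + (2 + 2*3*(1 + 2*2*3)) = 61 + (2 + 2*3*(1 + 12)) = 61 + (2 + 2*3*13) = 61 + (2 + 78) = 61 + 80 = 141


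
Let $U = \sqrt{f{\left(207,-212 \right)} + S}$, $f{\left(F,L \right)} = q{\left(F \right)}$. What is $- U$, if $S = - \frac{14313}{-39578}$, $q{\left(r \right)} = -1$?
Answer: $- \frac{i \sqrt{999938170}}{39578} \approx - 0.79897 i$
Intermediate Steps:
$S = \frac{14313}{39578}$ ($S = \left(-14313\right) \left(- \frac{1}{39578}\right) = \frac{14313}{39578} \approx 0.36164$)
$f{\left(F,L \right)} = -1$
$U = \frac{i \sqrt{999938170}}{39578}$ ($U = \sqrt{-1 + \frac{14313}{39578}} = \sqrt{- \frac{25265}{39578}} = \frac{i \sqrt{999938170}}{39578} \approx 0.79897 i$)
$- U = - \frac{i \sqrt{999938170}}{39578}$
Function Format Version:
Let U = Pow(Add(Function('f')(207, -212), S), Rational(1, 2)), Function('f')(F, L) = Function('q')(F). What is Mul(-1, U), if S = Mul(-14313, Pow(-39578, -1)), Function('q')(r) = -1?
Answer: Mul(Rational(-1, 39578), I, Pow(999938170, Rational(1, 2))) ≈ Mul(-0.79897, I)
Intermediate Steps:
S = Rational(14313, 39578) (S = Mul(-14313, Rational(-1, 39578)) = Rational(14313, 39578) ≈ 0.36164)
Function('f')(F, L) = -1
U = Mul(Rational(1, 39578), I, Pow(999938170, Rational(1, 2))) (U = Pow(Add(-1, Rational(14313, 39578)), Rational(1, 2)) = Pow(Rational(-25265, 39578), Rational(1, 2)) = Mul(Rational(1, 39578), I, Pow(999938170, Rational(1, 2))) ≈ Mul(0.79897, I))
Mul(-1, U) = Mul(-1, Mul(Rational(1, 39578), I, Pow(999938170, Rational(1, 2)))) = Mul(Rational(-1, 39578), I, Pow(999938170, Rational(1, 2)))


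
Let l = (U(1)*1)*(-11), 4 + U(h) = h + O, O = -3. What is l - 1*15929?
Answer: -15863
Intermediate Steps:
U(h) = -7 + h (U(h) = -4 + (h - 3) = -4 + (-3 + h) = -7 + h)
l = 66 (l = ((-7 + 1)*1)*(-11) = -6*1*(-11) = -6*(-11) = 66)
l - 1*15929 = 66 - 1*15929 = 66 - 15929 = -15863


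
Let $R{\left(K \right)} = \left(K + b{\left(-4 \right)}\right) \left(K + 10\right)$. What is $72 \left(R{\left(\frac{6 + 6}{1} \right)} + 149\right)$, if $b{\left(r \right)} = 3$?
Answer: $34488$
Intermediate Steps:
$R{\left(K \right)} = \left(3 + K\right) \left(10 + K\right)$ ($R{\left(K \right)} = \left(K + 3\right) \left(K + 10\right) = \left(3 + K\right) \left(10 + K\right)$)
$72 \left(R{\left(\frac{6 + 6}{1} \right)} + 149\right) = 72 \left(\left(30 + \left(\frac{6 + 6}{1}\right)^{2} + 13 \frac{6 + 6}{1}\right) + 149\right) = 72 \left(\left(30 + \left(12 \cdot 1\right)^{2} + 13 \cdot 12 \cdot 1\right) + 149\right) = 72 \left(\left(30 + 12^{2} + 13 \cdot 12\right) + 149\right) = 72 \left(\left(30 + 144 + 156\right) + 149\right) = 72 \left(330 + 149\right) = 72 \cdot 479 = 34488$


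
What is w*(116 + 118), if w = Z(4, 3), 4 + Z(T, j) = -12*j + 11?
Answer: -6786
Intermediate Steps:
Z(T, j) = 7 - 12*j (Z(T, j) = -4 + (-12*j + 11) = -4 + (11 - 12*j) = 7 - 12*j)
w = -29 (w = 7 - 12*3 = 7 - 36 = -29)
w*(116 + 118) = -29*(116 + 118) = -29*234 = -6786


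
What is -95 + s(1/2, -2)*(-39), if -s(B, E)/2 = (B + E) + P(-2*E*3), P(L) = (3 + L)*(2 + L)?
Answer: 16168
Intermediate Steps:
P(L) = (2 + L)*(3 + L)
s(B, E) = -12 - 72*E² - 2*B + 58*E (s(B, E) = -2*((B + E) + (6 + (-2*E*3)² + 5*(-2*E*3))) = -2*((B + E) + (6 + (-6*E)² + 5*(-6*E))) = -2*((B + E) + (6 + 36*E² - 30*E)) = -2*((B + E) + (6 - 30*E + 36*E²)) = -2*(6 + B - 29*E + 36*E²) = -12 - 72*E² - 2*B + 58*E)
-95 + s(1/2, -2)*(-39) = -95 + (-12 - 72*(-2)² - 2/2 + 58*(-2))*(-39) = -95 + (-12 - 72*4 - 2*½ - 116)*(-39) = -95 + (-12 - 288 - 1 - 116)*(-39) = -95 - 417*(-39) = -95 + 16263 = 16168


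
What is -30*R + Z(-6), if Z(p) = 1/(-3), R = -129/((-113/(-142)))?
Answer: 1648507/339 ≈ 4862.9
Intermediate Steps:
R = -18318/113 (R = -129/((-113*(-1/142))) = -129/113/142 = -129*142/113 = -18318/113 ≈ -162.11)
Z(p) = -⅓ (Z(p) = 1*(-⅓) = -⅓)
-30*R + Z(-6) = -30*(-18318/113) - ⅓ = 549540/113 - ⅓ = 1648507/339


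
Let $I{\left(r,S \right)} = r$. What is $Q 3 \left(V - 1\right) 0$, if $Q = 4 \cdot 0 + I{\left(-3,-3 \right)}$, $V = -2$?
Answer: $0$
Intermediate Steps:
$Q = -3$ ($Q = 4 \cdot 0 - 3 = 0 - 3 = -3$)
$Q 3 \left(V - 1\right) 0 = - 3 \cdot 3 \left(-2 - 1\right) 0 = - 3 \cdot 3 \left(-3\right) 0 = \left(-3\right) \left(-9\right) 0 = 27 \cdot 0 = 0$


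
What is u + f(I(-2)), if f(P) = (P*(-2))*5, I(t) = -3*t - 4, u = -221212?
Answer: -221232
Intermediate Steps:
I(t) = -4 - 3*t
f(P) = -10*P (f(P) = -2*P*5 = -10*P)
u + f(I(-2)) = -221212 - 10*(-4 - 3*(-2)) = -221212 - 10*(-4 + 6) = -221212 - 10*2 = -221212 - 20 = -221232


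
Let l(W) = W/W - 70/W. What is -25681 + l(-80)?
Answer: -205433/8 ≈ -25679.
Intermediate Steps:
l(W) = 1 - 70/W
-25681 + l(-80) = -25681 + (-70 - 80)/(-80) = -25681 - 1/80*(-150) = -25681 + 15/8 = -205433/8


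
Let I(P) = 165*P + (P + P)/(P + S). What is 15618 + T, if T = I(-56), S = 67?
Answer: 70046/11 ≈ 6367.8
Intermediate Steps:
I(P) = 165*P + 2*P/(67 + P) (I(P) = 165*P + (P + P)/(P + 67) = 165*P + (2*P)/(67 + P) = 165*P + 2*P/(67 + P))
T = -101752/11 (T = -56*(11057 + 165*(-56))/(67 - 56) = -56*(11057 - 9240)/11 = -56*1/11*1817 = -101752/11 ≈ -9250.2)
15618 + T = 15618 - 101752/11 = 70046/11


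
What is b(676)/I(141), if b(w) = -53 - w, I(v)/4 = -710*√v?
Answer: 243*√141/133480 ≈ 0.021617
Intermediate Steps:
I(v) = -2840*√v (I(v) = 4*(-710*√v) = -2840*√v)
b(676)/I(141) = (-53 - 1*676)/((-2840*√141)) = (-53 - 676)*(-√141/400440) = -(-243)*√141/133480 = 243*√141/133480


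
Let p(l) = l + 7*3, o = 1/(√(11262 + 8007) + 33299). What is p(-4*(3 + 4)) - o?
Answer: -7761662223/1108804132 + 3*√2141/1108804132 ≈ -7.0000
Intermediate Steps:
o = 1/(33299 + 3*√2141) (o = 1/(√19269 + 33299) = 1/(3*√2141 + 33299) = 1/(33299 + 3*√2141) ≈ 2.9906e-5)
p(l) = 21 + l (p(l) = l + 21 = 21 + l)
p(-4*(3 + 4)) - o = (21 - 4*(3 + 4)) - (33299/1108804132 - 3*√2141/1108804132) = (21 - 4*7) + (-33299/1108804132 + 3*√2141/1108804132) = (21 - 28) + (-33299/1108804132 + 3*√2141/1108804132) = -7 + (-33299/1108804132 + 3*√2141/1108804132) = -7761662223/1108804132 + 3*√2141/1108804132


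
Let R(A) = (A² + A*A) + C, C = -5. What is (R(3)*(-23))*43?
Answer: -12857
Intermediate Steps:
R(A) = -5 + 2*A² (R(A) = (A² + A*A) - 5 = (A² + A²) - 5 = 2*A² - 5 = -5 + 2*A²)
(R(3)*(-23))*43 = ((-5 + 2*3²)*(-23))*43 = ((-5 + 2*9)*(-23))*43 = ((-5 + 18)*(-23))*43 = (13*(-23))*43 = -299*43 = -12857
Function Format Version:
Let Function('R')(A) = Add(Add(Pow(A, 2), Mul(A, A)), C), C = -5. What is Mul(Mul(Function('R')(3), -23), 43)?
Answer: -12857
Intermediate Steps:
Function('R')(A) = Add(-5, Mul(2, Pow(A, 2))) (Function('R')(A) = Add(Add(Pow(A, 2), Mul(A, A)), -5) = Add(Add(Pow(A, 2), Pow(A, 2)), -5) = Add(Mul(2, Pow(A, 2)), -5) = Add(-5, Mul(2, Pow(A, 2))))
Mul(Mul(Function('R')(3), -23), 43) = Mul(Mul(Add(-5, Mul(2, Pow(3, 2))), -23), 43) = Mul(Mul(Add(-5, Mul(2, 9)), -23), 43) = Mul(Mul(Add(-5, 18), -23), 43) = Mul(Mul(13, -23), 43) = Mul(-299, 43) = -12857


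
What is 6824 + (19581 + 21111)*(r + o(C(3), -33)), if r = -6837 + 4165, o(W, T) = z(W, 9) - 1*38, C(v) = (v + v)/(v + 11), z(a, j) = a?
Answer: -771757396/7 ≈ -1.1025e+8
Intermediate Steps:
C(v) = 2*v/(11 + v) (C(v) = (2*v)/(11 + v) = 2*v/(11 + v))
o(W, T) = -38 + W (o(W, T) = W - 1*38 = W - 38 = -38 + W)
r = -2672
6824 + (19581 + 21111)*(r + o(C(3), -33)) = 6824 + (19581 + 21111)*(-2672 + (-38 + 2*3/(11 + 3))) = 6824 + 40692*(-2672 + (-38 + 2*3/14)) = 6824 + 40692*(-2672 + (-38 + 2*3*(1/14))) = 6824 + 40692*(-2672 + (-38 + 3/7)) = 6824 + 40692*(-2672 - 263/7) = 6824 + 40692*(-18967/7) = 6824 - 771805164/7 = -771757396/7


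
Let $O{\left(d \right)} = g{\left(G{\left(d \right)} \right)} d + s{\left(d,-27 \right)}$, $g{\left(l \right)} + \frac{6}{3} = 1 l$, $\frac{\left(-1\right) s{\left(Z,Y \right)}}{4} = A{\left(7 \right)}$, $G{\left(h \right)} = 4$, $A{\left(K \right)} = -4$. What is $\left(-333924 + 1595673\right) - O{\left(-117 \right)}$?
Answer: $1261967$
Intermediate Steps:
$s{\left(Z,Y \right)} = 16$ ($s{\left(Z,Y \right)} = \left(-4\right) \left(-4\right) = 16$)
$g{\left(l \right)} = -2 + l$ ($g{\left(l \right)} = -2 + 1 l = -2 + l$)
$O{\left(d \right)} = 16 + 2 d$ ($O{\left(d \right)} = \left(-2 + 4\right) d + 16 = 2 d + 16 = 16 + 2 d$)
$\left(-333924 + 1595673\right) - O{\left(-117 \right)} = \left(-333924 + 1595673\right) - \left(16 + 2 \left(-117\right)\right) = 1261749 - \left(16 - 234\right) = 1261749 - -218 = 1261749 + 218 = 1261967$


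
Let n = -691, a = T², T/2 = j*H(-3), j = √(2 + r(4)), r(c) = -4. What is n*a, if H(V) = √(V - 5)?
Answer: -44224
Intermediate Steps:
H(V) = √(-5 + V)
j = I*√2 (j = √(2 - 4) = √(-2) = I*√2 ≈ 1.4142*I)
T = -8 (T = 2*((I*√2)*√(-5 - 3)) = 2*((I*√2)*√(-8)) = 2*((I*√2)*(2*I*√2)) = 2*(-4) = -8)
a = 64 (a = (-8)² = 64)
n*a = -691*64 = -44224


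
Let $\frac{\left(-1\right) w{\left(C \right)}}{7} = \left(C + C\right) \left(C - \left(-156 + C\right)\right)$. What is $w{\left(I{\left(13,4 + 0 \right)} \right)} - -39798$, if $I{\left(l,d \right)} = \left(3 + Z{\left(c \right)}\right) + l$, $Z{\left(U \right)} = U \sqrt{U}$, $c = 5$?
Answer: $4854 - 10920 \sqrt{5} \approx -19564.0$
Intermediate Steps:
$Z{\left(U \right)} = U^{\frac{3}{2}}$
$I{\left(l,d \right)} = 3 + l + 5 \sqrt{5}$ ($I{\left(l,d \right)} = \left(3 + 5^{\frac{3}{2}}\right) + l = \left(3 + 5 \sqrt{5}\right) + l = 3 + l + 5 \sqrt{5}$)
$w{\left(C \right)} = - 2184 C$ ($w{\left(C \right)} = - 7 \left(C + C\right) \left(C - \left(-156 + C\right)\right) = - 7 \cdot 2 C 156 = - 7 \cdot 312 C = - 2184 C$)
$w{\left(I{\left(13,4 + 0 \right)} \right)} - -39798 = - 2184 \left(3 + 13 + 5 \sqrt{5}\right) - -39798 = - 2184 \left(16 + 5 \sqrt{5}\right) + 39798 = \left(-34944 - 10920 \sqrt{5}\right) + 39798 = 4854 - 10920 \sqrt{5}$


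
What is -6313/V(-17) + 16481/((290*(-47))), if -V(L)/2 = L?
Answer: -21651636/115855 ≈ -186.89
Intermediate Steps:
V(L) = -2*L
-6313/V(-17) + 16481/((290*(-47))) = -6313/((-2*(-17))) + 16481/((290*(-47))) = -6313/34 + 16481/(-13630) = -6313*1/34 + 16481*(-1/13630) = -6313/34 - 16481/13630 = -21651636/115855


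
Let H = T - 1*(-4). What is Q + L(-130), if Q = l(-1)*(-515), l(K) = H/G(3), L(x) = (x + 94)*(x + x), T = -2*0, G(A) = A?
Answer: 26020/3 ≈ 8673.3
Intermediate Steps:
T = 0
L(x) = 2*x*(94 + x) (L(x) = (94 + x)*(2*x) = 2*x*(94 + x))
H = 4 (H = 0 - 1*(-4) = 0 + 4 = 4)
l(K) = 4/3
Q = -2060/3 (Q = (4/3)*(-515) = -2060/3 ≈ -686.67)
Q + L(-130) = -2060/3 + 2*(-130)*(94 - 130) = -2060/3 + 2*(-130)*(-36) = -2060/3 + 9360 = 26020/3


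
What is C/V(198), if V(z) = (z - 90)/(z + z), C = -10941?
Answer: -40117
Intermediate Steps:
V(z) = (-90 + z)/(2*z) (V(z) = (-90 + z)/((2*z)) = (-90 + z)*(1/(2*z)) = (-90 + z)/(2*z))
C/V(198) = -10941*396/(-90 + 198) = -10941/((½)*(1/198)*108) = -10941/3/11 = -10941*11/3 = -40117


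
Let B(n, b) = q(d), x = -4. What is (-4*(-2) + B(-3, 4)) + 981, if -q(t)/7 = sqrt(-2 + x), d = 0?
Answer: 989 - 7*I*sqrt(6) ≈ 989.0 - 17.146*I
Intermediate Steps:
q(t) = -7*I*sqrt(6) (q(t) = -7*sqrt(-2 - 4) = -7*I*sqrt(6))
B(n, b) = -7*I*sqrt(6)
(-4*(-2) + B(-3, 4)) + 981 = (-4*(-2) - 7*I*sqrt(6)) + 981 = (8 - 7*I*sqrt(6)) + 981 = 989 - 7*I*sqrt(6)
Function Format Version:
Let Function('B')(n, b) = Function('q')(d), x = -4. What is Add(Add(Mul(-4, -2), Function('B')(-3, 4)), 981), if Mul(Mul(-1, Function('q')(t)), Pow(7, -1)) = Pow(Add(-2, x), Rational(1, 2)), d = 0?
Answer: Add(989, Mul(-7, I, Pow(6, Rational(1, 2)))) ≈ Add(989.00, Mul(-17.146, I))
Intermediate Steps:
Function('q')(t) = Mul(-7, I, Pow(6, Rational(1, 2))) (Function('q')(t) = Mul(-7, Pow(Add(-2, -4), Rational(1, 2))) = Mul(-7, Pow(-6, Rational(1, 2))) = Mul(-7, Mul(I, Pow(6, Rational(1, 2)))) = Mul(-7, I, Pow(6, Rational(1, 2))))
Function('B')(n, b) = Mul(-7, I, Pow(6, Rational(1, 2)))
Add(Add(Mul(-4, -2), Function('B')(-3, 4)), 981) = Add(Add(Mul(-4, -2), Mul(-7, I, Pow(6, Rational(1, 2)))), 981) = Add(Add(8, Mul(-7, I, Pow(6, Rational(1, 2)))), 981) = Add(989, Mul(-7, I, Pow(6, Rational(1, 2))))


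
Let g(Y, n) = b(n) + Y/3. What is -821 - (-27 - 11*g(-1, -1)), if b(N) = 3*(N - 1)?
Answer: -2591/3 ≈ -863.67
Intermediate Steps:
b(N) = -3 + 3*N (b(N) = 3*(-1 + N) = -3 + 3*N)
g(Y, n) = -3 + 3*n + Y/3 (g(Y, n) = (-3 + 3*n) + Y/3 = -3 + 3*n + Y/3)
-821 - (-27 - 11*g(-1, -1)) = -821 - (-27 - 11*(-3 + 3*(-1) + (⅓)*(-1))) = -821 - (-27 - 11*(-3 - 3 - ⅓)) = -821 - (-27 - 11*(-19/3)) = -821 - (-27 + 209/3) = -821 - 1*128/3 = -821 - 128/3 = -2591/3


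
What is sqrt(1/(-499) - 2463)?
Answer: I*sqrt(613289962)/499 ≈ 49.629*I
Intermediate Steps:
sqrt(1/(-499) - 2463) = sqrt(-1/499 - 2463) = sqrt(-1229038/499) = I*sqrt(613289962)/499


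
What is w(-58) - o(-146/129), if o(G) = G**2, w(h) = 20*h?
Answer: -19324876/16641 ≈ -1161.3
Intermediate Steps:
w(-58) - o(-146/129) = 20*(-58) - (-146/129)**2 = -1160 - (-146*1/129)**2 = -1160 - (-146/129)**2 = -1160 - 1*21316/16641 = -1160 - 21316/16641 = -19324876/16641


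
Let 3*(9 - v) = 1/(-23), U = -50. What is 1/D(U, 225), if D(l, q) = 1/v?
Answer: 622/69 ≈ 9.0145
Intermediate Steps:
v = 622/69 (v = 9 - ⅓/(-23) = 9 - ⅓*(-1/23) = 9 + 1/69 = 622/69 ≈ 9.0145)
D(l, q) = 69/622 (D(l, q) = 1/(622/69) = 69/622)
1/D(U, 225) = 1/(69/622) = 622/69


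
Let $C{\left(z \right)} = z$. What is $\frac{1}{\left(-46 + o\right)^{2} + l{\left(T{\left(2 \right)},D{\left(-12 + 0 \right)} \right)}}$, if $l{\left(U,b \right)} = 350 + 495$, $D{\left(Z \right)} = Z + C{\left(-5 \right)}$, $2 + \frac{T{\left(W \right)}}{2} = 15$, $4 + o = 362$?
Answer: $\frac{1}{98189} \approx 1.0184 \cdot 10^{-5}$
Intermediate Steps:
$o = 358$ ($o = -4 + 362 = 358$)
$T{\left(W \right)} = 26$ ($T{\left(W \right)} = -4 + 2 \cdot 15 = -4 + 30 = 26$)
$D{\left(Z \right)} = -5 + Z$ ($D{\left(Z \right)} = Z - 5 = -5 + Z$)
$l{\left(U,b \right)} = 845$
$\frac{1}{\left(-46 + o\right)^{2} + l{\left(T{\left(2 \right)},D{\left(-12 + 0 \right)} \right)}} = \frac{1}{\left(-46 + 358\right)^{2} + 845} = \frac{1}{312^{2} + 845} = \frac{1}{97344 + 845} = \frac{1}{98189}$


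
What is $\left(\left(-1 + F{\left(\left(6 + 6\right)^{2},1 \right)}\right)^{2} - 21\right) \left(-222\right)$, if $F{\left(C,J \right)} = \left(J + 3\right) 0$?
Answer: $4440$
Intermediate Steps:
$F{\left(C,J \right)} = 0$ ($F{\left(C,J \right)} = \left(3 + J\right) 0 = 0$)
$\left(\left(-1 + F{\left(\left(6 + 6\right)^{2},1 \right)}\right)^{2} - 21\right) \left(-222\right) = \left(\left(-1 + 0\right)^{2} - 21\right) \left(-222\right) = \left(\left(-1\right)^{2} - 21\right) \left(-222\right) = \left(1 - 21\right) \left(-222\right) = \left(-20\right) \left(-222\right) = 4440$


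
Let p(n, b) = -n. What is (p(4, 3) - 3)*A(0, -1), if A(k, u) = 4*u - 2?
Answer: 42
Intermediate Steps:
A(k, u) = -2 + 4*u
(p(4, 3) - 3)*A(0, -1) = (-1*4 - 3)*(-2 + 4*(-1)) = (-4 - 3)*(-2 - 4) = -7*(-6) = 42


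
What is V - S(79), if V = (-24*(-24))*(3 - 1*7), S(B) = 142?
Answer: -2446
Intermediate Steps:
V = -2304 (V = 576*(3 - 7) = 576*(-4) = -2304)
V - S(79) = -2304 - 1*142 = -2304 - 142 = -2446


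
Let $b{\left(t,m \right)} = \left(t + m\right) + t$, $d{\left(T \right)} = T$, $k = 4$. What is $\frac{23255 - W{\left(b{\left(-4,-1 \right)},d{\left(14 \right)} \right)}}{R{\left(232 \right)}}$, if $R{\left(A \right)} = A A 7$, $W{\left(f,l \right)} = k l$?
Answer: $\frac{23199}{376768} \approx 0.061574$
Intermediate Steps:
$b{\left(t,m \right)} = m + 2 t$ ($b{\left(t,m \right)} = \left(m + t\right) + t = m + 2 t$)
$W{\left(f,l \right)} = 4 l$
$R{\left(A \right)} = 7 A^{2}$ ($R{\left(A \right)} = A^{2} \cdot 7 = 7 A^{2}$)
$\frac{23255 - W{\left(b{\left(-4,-1 \right)},d{\left(14 \right)} \right)}}{R{\left(232 \right)}} = \frac{23255 - 4 \cdot 14}{7 \cdot 232^{2}} = \frac{23255 - 56}{7 \cdot 53824} = \frac{23255 - 56}{376768} = 23199 \cdot \frac{1}{376768} = \frac{23199}{376768}$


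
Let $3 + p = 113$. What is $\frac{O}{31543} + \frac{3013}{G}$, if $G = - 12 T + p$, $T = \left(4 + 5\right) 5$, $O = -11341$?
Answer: $- \frac{99915689}{13563490} \approx -7.3665$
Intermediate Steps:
$p = 110$ ($p = -3 + 113 = 110$)
$T = 45$ ($T = 9 \cdot 5 = 45$)
$G = -430$ ($G = \left(-12\right) 45 + 110 = -540 + 110 = -430$)
$\frac{O}{31543} + \frac{3013}{G} = - \frac{11341}{31543} + \frac{3013}{-430} = \left(-11341\right) \frac{1}{31543} + 3013 \left(- \frac{1}{430}\right) = - \frac{11341}{31543} - \frac{3013}{430} = - \frac{99915689}{13563490}$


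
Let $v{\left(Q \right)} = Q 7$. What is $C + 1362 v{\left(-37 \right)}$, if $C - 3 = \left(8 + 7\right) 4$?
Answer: $-352695$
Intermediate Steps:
$v{\left(Q \right)} = 7 Q$
$C = 63$ ($C = 3 + \left(8 + 7\right) 4 = 3 + 15 \cdot 4 = 3 + 60 = 63$)
$C + 1362 v{\left(-37 \right)} = 63 + 1362 \cdot 7 \left(-37\right) = 63 + 1362 \left(-259\right) = 63 - 352758 = -352695$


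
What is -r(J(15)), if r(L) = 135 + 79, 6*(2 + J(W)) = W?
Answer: -214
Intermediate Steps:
J(W) = -2 + W/6
r(L) = 214
-r(J(15)) = -1*214 = -214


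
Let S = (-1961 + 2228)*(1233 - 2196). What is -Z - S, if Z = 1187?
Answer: 255934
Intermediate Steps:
S = -257121 (S = 267*(-963) = -257121)
-Z - S = -1*1187 - 1*(-257121) = -1187 + 257121 = 255934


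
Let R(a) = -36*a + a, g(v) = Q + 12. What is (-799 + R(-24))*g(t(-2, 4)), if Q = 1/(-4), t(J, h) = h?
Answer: 1927/4 ≈ 481.75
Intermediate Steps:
Q = -¼ ≈ -0.25000
g(v) = 47/4 (g(v) = -¼ + 12 = 47/4)
R(a) = -35*a
(-799 + R(-24))*g(t(-2, 4)) = (-799 - 35*(-24))*(47/4) = (-799 + 840)*(47/4) = 41*(47/4) = 1927/4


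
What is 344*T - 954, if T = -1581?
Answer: -544818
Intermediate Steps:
344*T - 954 = 344*(-1581) - 954 = -543864 - 954 = -544818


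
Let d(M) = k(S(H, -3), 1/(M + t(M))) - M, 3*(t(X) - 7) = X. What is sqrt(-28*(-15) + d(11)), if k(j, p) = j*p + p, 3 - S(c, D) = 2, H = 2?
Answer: sqrt(1728415)/65 ≈ 20.226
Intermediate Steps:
S(c, D) = 1 (S(c, D) = 3 - 1*2 = 3 - 2 = 1)
t(X) = 7 + X/3
k(j, p) = p + j*p
d(M) = -M + 2/(7 + 4*M/3) (d(M) = (1 + 1)/(M + (7 + M/3)) - M = 2/(7 + 4*M/3) - M = -M + 2/(7 + 4*M/3))
sqrt(-28*(-15) + d(11)) = sqrt(-28*(-15) + (6 - 1*11*(21 + 4*11))/(21 + 4*11)) = sqrt(420 + (6 - 1*11*(21 + 44))/(21 + 44)) = sqrt(420 + (6 - 1*11*65)/65) = sqrt(420 + (6 - 715)/65) = sqrt(420 + (1/65)*(-709)) = sqrt(420 - 709/65) = sqrt(26591/65) = sqrt(1728415)/65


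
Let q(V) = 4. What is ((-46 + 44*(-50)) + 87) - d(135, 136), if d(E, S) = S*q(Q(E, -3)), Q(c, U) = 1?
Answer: -2703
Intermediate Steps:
d(E, S) = 4*S (d(E, S) = S*4 = 4*S)
((-46 + 44*(-50)) + 87) - d(135, 136) = ((-46 + 44*(-50)) + 87) - 4*136 = ((-46 - 2200) + 87) - 1*544 = (-2246 + 87) - 544 = -2159 - 544 = -2703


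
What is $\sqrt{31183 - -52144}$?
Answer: $\sqrt{83327} \approx 288.66$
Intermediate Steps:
$\sqrt{31183 - -52144} = \sqrt{31183 + \left(52311 - 167\right)} = \sqrt{31183 + 52144} = \sqrt{83327}$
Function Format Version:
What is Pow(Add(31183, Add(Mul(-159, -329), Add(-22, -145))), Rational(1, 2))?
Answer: Pow(83327, Rational(1, 2)) ≈ 288.66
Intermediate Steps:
Pow(Add(31183, Add(Mul(-159, -329), Add(-22, -145))), Rational(1, 2)) = Pow(Add(31183, Add(52311, -167)), Rational(1, 2)) = Pow(Add(31183, 52144), Rational(1, 2)) = Pow(83327, Rational(1, 2))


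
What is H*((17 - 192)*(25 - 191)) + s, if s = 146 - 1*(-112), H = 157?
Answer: 4561108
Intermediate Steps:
s = 258 (s = 146 + 112 = 258)
H*((17 - 192)*(25 - 191)) + s = 157*((17 - 192)*(25 - 191)) + 258 = 157*(-175*(-166)) + 258 = 157*29050 + 258 = 4560850 + 258 = 4561108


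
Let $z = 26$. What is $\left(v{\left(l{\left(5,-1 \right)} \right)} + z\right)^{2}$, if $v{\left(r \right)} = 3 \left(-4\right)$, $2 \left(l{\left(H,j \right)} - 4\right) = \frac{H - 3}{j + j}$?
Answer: $196$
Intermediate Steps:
$l{\left(H,j \right)} = 4 + \frac{-3 + H}{4 j}$ ($l{\left(H,j \right)} = 4 + \frac{\left(H - 3\right) \frac{1}{j + j}}{2} = 4 + \frac{\left(-3 + H\right) \frac{1}{2 j}}{2} = 4 + \frac{\frac{1}{2} \frac{1}{j} \left(-3 + H\right)}{2} = 4 + \frac{-3 + H}{4 j}$)
$v{\left(r \right)} = -12$
$\left(v{\left(l{\left(5,-1 \right)} \right)} + z\right)^{2} = \left(-12 + 26\right)^{2} = 14^{2} = 196$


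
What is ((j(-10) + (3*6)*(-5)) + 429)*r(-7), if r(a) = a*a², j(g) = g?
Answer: -112847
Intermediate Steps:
r(a) = a³
((j(-10) + (3*6)*(-5)) + 429)*r(-7) = ((-10 + (3*6)*(-5)) + 429)*(-7)³ = ((-10 + 18*(-5)) + 429)*(-343) = ((-10 - 90) + 429)*(-343) = (-100 + 429)*(-343) = 329*(-343) = -112847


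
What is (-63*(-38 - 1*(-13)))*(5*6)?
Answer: 47250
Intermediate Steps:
(-63*(-38 - 1*(-13)))*(5*6) = -63*(-38 + 13)*30 = -63*(-25)*30 = 1575*30 = 47250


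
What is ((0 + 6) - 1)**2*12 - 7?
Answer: 293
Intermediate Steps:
((0 + 6) - 1)**2*12 - 7 = (6 - 1)**2*12 - 7 = 5**2*12 - 7 = 25*12 - 7 = 300 - 7 = 293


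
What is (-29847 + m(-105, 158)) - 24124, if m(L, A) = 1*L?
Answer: -54076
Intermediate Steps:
m(L, A) = L
(-29847 + m(-105, 158)) - 24124 = (-29847 - 105) - 24124 = -29952 - 24124 = -54076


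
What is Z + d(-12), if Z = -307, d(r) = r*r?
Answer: -163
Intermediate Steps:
d(r) = r²
Z + d(-12) = -307 + (-12)² = -307 + 144 = -163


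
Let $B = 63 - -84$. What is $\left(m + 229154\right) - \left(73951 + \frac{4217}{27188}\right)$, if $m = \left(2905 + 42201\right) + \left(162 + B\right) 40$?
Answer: $\frac{5782040555}{27188} \approx 2.1267 \cdot 10^{5}$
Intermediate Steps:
$B = 147$ ($B = 63 + 84 = 147$)
$m = 57466$ ($m = \left(2905 + 42201\right) + \left(162 + 147\right) 40 = 45106 + 309 \cdot 40 = 45106 + 12360 = 57466$)
$\left(m + 229154\right) - \left(73951 + \frac{4217}{27188}\right) = \left(57466 + 229154\right) - \left(73951 + \frac{4217}{27188}\right) = 286620 + \left(\left(2613 - \frac{4217}{27188}\right) - 76564\right) = 286620 + \left(\frac{71038027}{27188} - 76564\right) = 286620 - \frac{2010584005}{27188} = \frac{5782040555}{27188}$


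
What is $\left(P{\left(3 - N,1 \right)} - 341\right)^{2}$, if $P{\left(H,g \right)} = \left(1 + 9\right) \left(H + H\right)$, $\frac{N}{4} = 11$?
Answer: $1347921$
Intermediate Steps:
$N = 44$ ($N = 4 \cdot 11 = 44$)
$P{\left(H,g \right)} = 20 H$ ($P{\left(H,g \right)} = 10 \cdot 2 H = 20 H$)
$\left(P{\left(3 - N,1 \right)} - 341\right)^{2} = \left(20 \left(3 - 44\right) - 341\right)^{2} = \left(20 \left(-41\right) - 341\right)^{2} = \left(-820 - 341\right)^{2} = \left(-1161\right)^{2} = 1347921$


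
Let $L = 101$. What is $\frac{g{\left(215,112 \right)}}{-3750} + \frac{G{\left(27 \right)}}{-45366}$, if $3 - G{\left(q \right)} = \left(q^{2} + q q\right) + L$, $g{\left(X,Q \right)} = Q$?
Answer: $\frac{62834}{14176875} \approx 0.0044321$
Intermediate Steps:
$G{\left(q \right)} = -98 - 2 q^{2}$ ($G{\left(q \right)} = 3 - \left(\left(q^{2} + q q\right) + 101\right) = 3 - \left(\left(q^{2} + q^{2}\right) + 101\right) = 3 - \left(2 q^{2} + 101\right) = 3 - \left(101 + 2 q^{2}\right) = -98 - 2 q^{2}$)
$\frac{g{\left(215,112 \right)}}{-3750} + \frac{G{\left(27 \right)}}{-45366} = \frac{112}{-3750} + \frac{-98 - 2 \cdot 27^{2}}{-45366} = 112 \left(- \frac{1}{3750}\right) + \left(-98 - 1458\right) \left(- \frac{1}{45366}\right) = - \frac{56}{1875} + \left(-98 - 1458\right) \left(- \frac{1}{45366}\right) = - \frac{56}{1875} - - \frac{778}{22683} = - \frac{56}{1875} + \frac{778}{22683} = \frac{62834}{14176875}$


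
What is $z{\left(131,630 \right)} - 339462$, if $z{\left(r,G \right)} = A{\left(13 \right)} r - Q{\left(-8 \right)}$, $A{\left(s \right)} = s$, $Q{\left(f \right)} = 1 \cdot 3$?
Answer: $-337762$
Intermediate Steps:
$Q{\left(f \right)} = 3$
$z{\left(r,G \right)} = -3 + 13 r$ ($z{\left(r,G \right)} = 13 r - 3 = -3 + 13 r$)
$z{\left(131,630 \right)} - 339462 = \left(-3 + 13 \cdot 131\right) - 339462 = \left(-3 + 1703\right) - 339462 = 1700 - 339462 = -337762$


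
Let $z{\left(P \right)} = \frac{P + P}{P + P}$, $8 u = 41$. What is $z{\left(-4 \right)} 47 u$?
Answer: $\frac{1927}{8} \approx 240.88$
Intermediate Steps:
$u = \frac{41}{8}$ ($u = \frac{1}{8} \cdot 41 = \frac{41}{8} \approx 5.125$)
$z{\left(P \right)} = 1$ ($z{\left(P \right)} = \frac{2 P}{2 P} = 2 P \frac{1}{2 P} = 1$)
$z{\left(-4 \right)} 47 u = 1 \cdot 47 \cdot \frac{41}{8} = 47 \cdot \frac{41}{8} = \frac{1927}{8}$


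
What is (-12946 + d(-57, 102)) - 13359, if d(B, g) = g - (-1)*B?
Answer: -26260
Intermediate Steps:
d(B, g) = B + g (d(B, g) = g + B = B + g)
(-12946 + d(-57, 102)) - 13359 = (-12946 + (-57 + 102)) - 13359 = (-12946 + 45) - 13359 = -12901 - 13359 = -26260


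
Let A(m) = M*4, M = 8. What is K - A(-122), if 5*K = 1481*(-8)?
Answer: -12008/5 ≈ -2401.6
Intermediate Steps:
K = -11848/5 (K = (1481*(-8))/5 = (⅕)*(-11848) = -11848/5 ≈ -2369.6)
A(m) = 32 (A(m) = 8*4 = 32)
K - A(-122) = -11848/5 - 1*32 = -11848/5 - 32 = -12008/5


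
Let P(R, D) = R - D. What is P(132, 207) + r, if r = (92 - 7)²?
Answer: 7150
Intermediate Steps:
r = 7225 (r = 85² = 7225)
P(132, 207) + r = (132 - 1*207) + 7225 = (132 - 207) + 7225 = -75 + 7225 = 7150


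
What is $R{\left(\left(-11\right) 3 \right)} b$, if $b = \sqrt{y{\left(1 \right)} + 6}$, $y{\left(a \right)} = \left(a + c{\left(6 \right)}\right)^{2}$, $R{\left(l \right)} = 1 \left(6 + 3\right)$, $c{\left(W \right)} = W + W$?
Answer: $45 \sqrt{7} \approx 119.06$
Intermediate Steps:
$c{\left(W \right)} = 2 W$
$R{\left(l \right)} = 9$ ($R{\left(l \right)} = 1 \cdot 9 = 9$)
$y{\left(a \right)} = \left(12 + a\right)^{2}$ ($y{\left(a \right)} = \left(a + 2 \cdot 6\right)^{2} = \left(a + 12\right)^{2} = \left(12 + a\right)^{2}$)
$b = 5 \sqrt{7}$ ($b = \sqrt{\left(12 + 1\right)^{2} + 6} = \sqrt{13^{2} + 6} = \sqrt{169 + 6} = \sqrt{175} = 5 \sqrt{7} \approx 13.229$)
$R{\left(\left(-11\right) 3 \right)} b = 9 \cdot 5 \sqrt{7} = 45 \sqrt{7}$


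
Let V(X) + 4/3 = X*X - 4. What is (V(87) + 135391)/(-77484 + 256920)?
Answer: 107216/134577 ≈ 0.79669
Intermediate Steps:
V(X) = -16/3 + X² (V(X) = -4/3 + (X*X - 4) = -4/3 + (X² - 4) = -4/3 + (-4 + X²) = -16/3 + X²)
(V(87) + 135391)/(-77484 + 256920) = ((-16/3 + 87²) + 135391)/(-77484 + 256920) = ((-16/3 + 7569) + 135391)/179436 = (22691/3 + 135391)*(1/179436) = (428864/3)*(1/179436) = 107216/134577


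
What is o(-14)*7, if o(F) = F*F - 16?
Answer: 1260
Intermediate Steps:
o(F) = -16 + F**2 (o(F) = F**2 - 16 = -16 + F**2)
o(-14)*7 = (-16 + (-14)**2)*7 = (-16 + 196)*7 = 180*7 = 1260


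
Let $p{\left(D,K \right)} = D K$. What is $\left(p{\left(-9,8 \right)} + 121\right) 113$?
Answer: $5537$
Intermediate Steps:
$\left(p{\left(-9,8 \right)} + 121\right) 113 = \left(\left(-9\right) 8 + 121\right) 113 = \left(-72 + 121\right) 113 = 49 \cdot 113 = 5537$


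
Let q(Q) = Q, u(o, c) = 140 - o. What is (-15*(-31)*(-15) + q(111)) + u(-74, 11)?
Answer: -6650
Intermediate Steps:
(-15*(-31)*(-15) + q(111)) + u(-74, 11) = (-15*(-31)*(-15) + 111) + (140 - 1*(-74)) = (465*(-15) + 111) + (140 + 74) = (-6975 + 111) + 214 = -6864 + 214 = -6650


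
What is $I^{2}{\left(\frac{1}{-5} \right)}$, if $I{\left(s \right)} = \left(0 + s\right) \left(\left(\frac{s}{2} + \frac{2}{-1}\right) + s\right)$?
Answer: $\frac{529}{2500} \approx 0.2116$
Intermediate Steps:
$I{\left(s \right)} = s \left(-2 + \frac{3 s}{2}\right)$ ($I{\left(s \right)} = s \left(\left(s \frac{1}{2} + 2 \left(-1\right)\right) + s\right) = s \left(\left(\frac{s}{2} - 2\right) + s\right) = s \left(\left(-2 + \frac{s}{2}\right) + s\right) = s \left(-2 + \frac{3 s}{2}\right)$)
$I^{2}{\left(\frac{1}{-5} \right)} = \left(\frac{-4 + \frac{3}{-5}}{2 \left(-5\right)}\right)^{2} = \left(\frac{1}{2} \left(- \frac{1}{5}\right) \left(-4 + 3 \left(- \frac{1}{5}\right)\right)\right)^{2} = \left(\frac{1}{2} \left(- \frac{1}{5}\right) \left(-4 - \frac{3}{5}\right)\right)^{2} = \left(\frac{1}{2} \left(- \frac{1}{5}\right) \left(- \frac{23}{5}\right)\right)^{2} = \left(\frac{23}{50}\right)^{2} = \frac{529}{2500}$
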